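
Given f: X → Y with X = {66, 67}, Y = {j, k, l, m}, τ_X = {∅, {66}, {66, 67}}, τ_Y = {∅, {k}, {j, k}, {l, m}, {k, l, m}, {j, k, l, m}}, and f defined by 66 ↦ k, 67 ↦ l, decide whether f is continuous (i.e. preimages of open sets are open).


f is NOT continuous.

Compute f^{-1}(U) for each U ∈ τ_Y:
  U = ∅: f^{-1}(U) = ∅ ∈ τ_X ✓.
  U = {k}: f^{-1}(U) = {66} ∈ τ_X ✓.
  U = {j, k}: f^{-1}(U) = {66} ∈ τ_X ✓.
  U = {l, m}: f^{-1}(U) = {67} ∉ τ_X ✗.
  U = {k, l, m}: f^{-1}(U) = {66, 67} ∈ τ_X ✓.
  U = {j, k, l, m}: f^{-1}(U) = {66, 67} ∈ τ_X ✓.
Found U = {l, m} with f^{-1}(U) = {67} not in τ_X. Therefore f is NOT continuous.


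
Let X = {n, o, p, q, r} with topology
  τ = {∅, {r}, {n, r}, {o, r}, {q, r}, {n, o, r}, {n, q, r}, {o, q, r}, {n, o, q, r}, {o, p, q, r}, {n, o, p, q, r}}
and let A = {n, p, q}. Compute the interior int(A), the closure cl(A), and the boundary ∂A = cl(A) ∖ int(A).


int(A) = ∅, cl(A) = {n, p, q}, ∂A = {n, p, q}.

Closed sets in (X, τ) are complements of opens:
  closed(X, τ) = {∅, {n}, {p}, {n, p}, {o, p}, {p, q}, {n, o, p}, {n, p, q}, {o, p, q}, {n, o, p, q}, {n, o, p, q, r}}.
int(A) = ⋃ {U ∈ τ : U ⊆ A}. Opens contained in A: ∅.
Taking the union of these: int(A) = ∅.
cl(A) = ⋂ {C closed : A ⊆ C}. Closed sets containing A: {n, p, q}, {n, o, p, q}, {n, o, p, q, r}.
Intersecting these: cl(A) = {n, p, q}.
∂A = cl(A) ∖ int(A) = {n, p, q} ∖ ∅ = {n, p, q}.


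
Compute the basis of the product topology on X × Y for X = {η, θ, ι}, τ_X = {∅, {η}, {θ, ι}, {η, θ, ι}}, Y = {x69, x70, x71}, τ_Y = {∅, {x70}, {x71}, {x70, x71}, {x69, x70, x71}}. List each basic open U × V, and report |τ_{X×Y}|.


Basis B = {∅ × ∅, {η} × {x70}, {η} × {x71}, {η} × {x70, x71}, {θ, ι} × {x70}, {θ, ι} × {x71}, {η} × {x69, x70, x71}, {η, θ, ι} × {x70}, {η, θ, ι} × {x71}, {θ, ι} × {x70, x71}, {η, θ, ι} × {x70, x71}, {θ, ι} × {x69, x70, x71}, {η, θ, ι} × {x69, x70, x71}}; |τ_{X×Y}| = 25.

Enumerate products U × V with U ∈ τ_X, V ∈ τ_Y (deduplicated):
  ∅ × ∅ = {} (∅)
  {η} × {x70} = {(η,x70)}
  {η} × {x71} = {(η,x71)}
  {η} × {x70, x71} = {(η,x70), (η,x71)}
  {θ, ι} × {x70} = {(θ,x70), (ι,x70)}
  {θ, ι} × {x71} = {(θ,x71), (ι,x71)}
  {η} × {x69, x70, x71} = {(η,x69), (η,x70), (η,x71)}
  {η, θ, ι} × {x70} = {(η,x70), (θ,x70), (ι,x70)}
  {η, θ, ι} × {x71} = {(η,x71), (θ,x71), (ι,x71)}
  {θ, ι} × {x70, x71} = {(θ,x70), (θ,x71), (ι,x70), (ι,x71)}
  {η, θ, ι} × {x70, x71} = {(η,x70), (η,x71), (θ,x70), (θ,x71), (ι,x70), (ι,x71)}
  {θ, ι} × {x69, x70, x71} = {(θ,x69), (θ,x70), (θ,x71), (ι,x69), (ι,x70), (ι,x71)}
  {η, θ, ι} × {x69, x70, x71} = {(η,x69), (η,x70), (η,x71), (θ,x69), (θ,x70), (θ,x71), (ι,x69), (ι,x70), (ι,x71)}
These 13 distinct sets form the basis B.
Close under arbitrary unions to get τ_{X×Y}; counting gives |τ_{X×Y}| = 25.


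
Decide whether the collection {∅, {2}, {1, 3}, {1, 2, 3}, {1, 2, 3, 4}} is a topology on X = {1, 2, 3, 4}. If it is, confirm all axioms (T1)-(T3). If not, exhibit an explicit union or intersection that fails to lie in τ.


τ IS a topology on X.

Axiom (T1): ∅ ∈ τ? Yes; X ∈ τ? Yes.
Axiom (T2/T3): check pairwise unions and intersections of members of τ.
All pairwise intersections and unions checked — each lies in τ. Therefore τ satisfies (T1), (T2), (T3): it IS a topology on X.


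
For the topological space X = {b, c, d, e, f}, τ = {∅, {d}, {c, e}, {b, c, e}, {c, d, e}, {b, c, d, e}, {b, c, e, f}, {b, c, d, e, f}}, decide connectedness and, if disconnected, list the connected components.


(X, τ) is disconnected; components = [{d}, {b, c, e, f}].

Find clopen sets (U ∈ τ with X ∖ U ∈ τ):
  U = ∅, X ∖ U = {b, c, d, e, f} — both open, so U is clopen.
  U = {d}, X ∖ U = {b, c, e, f} — both open, so U is clopen.
  U = {b, c, e, f}, X ∖ U = {d} — both open, so U is clopen.
  U = {b, c, d, e, f}, X ∖ U = ∅ — both open, so U is clopen.
Nontrivial clopen(s) exist: e.g. {b, c, e, f}. So (X, τ) is disconnected.
Compute connected components by grouping points that agree on all clopens:
  component: {d}
  component: {b, c, e, f}


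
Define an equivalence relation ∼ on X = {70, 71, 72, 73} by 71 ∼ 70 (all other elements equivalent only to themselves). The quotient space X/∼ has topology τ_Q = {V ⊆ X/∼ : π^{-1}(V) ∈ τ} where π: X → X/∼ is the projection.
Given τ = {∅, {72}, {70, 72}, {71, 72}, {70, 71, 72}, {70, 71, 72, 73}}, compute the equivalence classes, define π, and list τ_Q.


X/∼ = {[70=71], [72], [73]}; |τ_Q| = 4.

Equivalence classes: [70=71], [72], [73].
Quotient map π: X → X/∼ sends 70 ↦ [70=71], 71 ↦ [70=71], 72 ↦ [72], 73 ↦ [73].
For each subset V ⊆ X/∼, compute π^{-1}(V) ⊆ X and check whether π^{-1}(V) ∈ τ. V is open in τ_Q iff π^{-1}(V) ∈ τ.
  V = {}: π^{-1}(V) = ∅ ∈ τ ✓.
  V = {[70=71]}: π^{-1}(V) = {70, 71} ∉ τ ✗.
  V = {[72]}: π^{-1}(V) = {72} ∈ τ ✓.
  V = {[70=71], [72]}: π^{-1}(V) = {70, 71, 72} ∈ τ ✓.
  V = {[73]}: π^{-1}(V) = {73} ∉ τ ✗.
  V = {[70=71], [73]}: π^{-1}(V) = {70, 71, 73} ∉ τ ✗.
  V = {[72], [73]}: π^{-1}(V) = {72, 73} ∉ τ ✗.
  V = {[70=71], [72], [73]}: π^{-1}(V) = {70, 71, 72, 73} ∈ τ ✓.
Open sets in the quotient: τ_Q = {{}, {[72]}, {[70=71], [72]}, {[70=71], [72], [73]}} (4 elements).


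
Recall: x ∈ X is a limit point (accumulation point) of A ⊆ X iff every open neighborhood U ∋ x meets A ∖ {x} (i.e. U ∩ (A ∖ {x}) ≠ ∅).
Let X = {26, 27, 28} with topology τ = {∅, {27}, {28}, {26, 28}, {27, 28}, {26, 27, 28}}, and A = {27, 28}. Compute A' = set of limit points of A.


A' = {26}

For each x ∈ X, list the open sets U ∈ τ with x ∈ U, then check whether U ∩ (A ∖ {x}) ≠ ∅ for every such U.
  x = 26: opens ∋ x are {26, 28}, {26, 27, 28}; each meets A ∖ {26}, so x IS a limit point.
  x = 27: open {27} ∋ x has {27} ∩ (A ∖ {27}) = ∅, so x is NOT a limit point.
  x = 28: open {28} ∋ x has {28} ∩ (A ∖ {28}) = ∅, so x is NOT a limit point.
Collecting: A' = {26}.


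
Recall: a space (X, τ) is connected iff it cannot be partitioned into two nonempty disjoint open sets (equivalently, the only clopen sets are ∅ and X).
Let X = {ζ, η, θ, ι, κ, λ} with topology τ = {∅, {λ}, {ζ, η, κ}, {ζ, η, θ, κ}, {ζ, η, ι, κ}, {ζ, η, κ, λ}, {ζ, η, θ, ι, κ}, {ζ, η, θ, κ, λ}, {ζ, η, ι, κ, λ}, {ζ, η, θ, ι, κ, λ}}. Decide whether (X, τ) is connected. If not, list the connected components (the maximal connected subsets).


(X, τ) is disconnected; components = [{λ}, {ζ, η, θ, ι, κ}].

Find clopen sets (U ∈ τ with X ∖ U ∈ τ):
  U = ∅, X ∖ U = {ζ, η, θ, ι, κ, λ} — both open, so U is clopen.
  U = {λ}, X ∖ U = {ζ, η, θ, ι, κ} — both open, so U is clopen.
  U = {ζ, η, θ, ι, κ}, X ∖ U = {λ} — both open, so U is clopen.
  U = {ζ, η, θ, ι, κ, λ}, X ∖ U = ∅ — both open, so U is clopen.
Nontrivial clopen(s) exist: e.g. {λ}. So (X, τ) is disconnected.
Compute connected components by grouping points that agree on all clopens:
  component: {λ}
  component: {ζ, η, θ, ι, κ}


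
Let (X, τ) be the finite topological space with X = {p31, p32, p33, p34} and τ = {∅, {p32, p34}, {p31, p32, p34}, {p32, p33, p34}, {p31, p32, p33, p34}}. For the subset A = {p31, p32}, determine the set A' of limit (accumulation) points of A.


A' = {p31, p33, p34}

For each x ∈ X, list the open sets U ∈ τ with x ∈ U, then check whether U ∩ (A ∖ {x}) ≠ ∅ for every such U.
  x = p31: opens ∋ x are {p31, p32, p34}, {p31, p32, p33, p34}; each meets A ∖ {p31}, so x IS a limit point.
  x = p32: open {p32, p34} ∋ x has {p32, p34} ∩ (A ∖ {p32}) = ∅, so x is NOT a limit point.
  x = p33: opens ∋ x are {p32, p33, p34}, {p31, p32, p33, p34}; each meets A ∖ {p33}, so x IS a limit point.
  x = p34: opens ∋ x are {p32, p34}, {p31, p32, p34}, {p32, p33, p34}, {p31, p32, p33, p34}; each meets A ∖ {p34}, so x IS a limit point.
Collecting: A' = {p31, p33, p34}.


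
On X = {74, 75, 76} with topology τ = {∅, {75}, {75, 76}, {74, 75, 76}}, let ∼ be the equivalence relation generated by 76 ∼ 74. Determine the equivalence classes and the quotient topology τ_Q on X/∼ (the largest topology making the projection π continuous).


X/∼ = {[74=76], [75]}; |τ_Q| = 3.

Equivalence classes: [74=76], [75].
Quotient map π: X → X/∼ sends 74 ↦ [74=76], 75 ↦ [75], 76 ↦ [74=76].
For each subset V ⊆ X/∼, compute π^{-1}(V) ⊆ X and check whether π^{-1}(V) ∈ τ. V is open in τ_Q iff π^{-1}(V) ∈ τ.
  V = {}: π^{-1}(V) = ∅ ∈ τ ✓.
  V = {[74=76]}: π^{-1}(V) = {74, 76} ∉ τ ✗.
  V = {[75]}: π^{-1}(V) = {75} ∈ τ ✓.
  V = {[74=76], [75]}: π^{-1}(V) = {74, 75, 76} ∈ τ ✓.
Open sets in the quotient: τ_Q = {{}, {[75]}, {[74=76], [75]}} (3 elements).


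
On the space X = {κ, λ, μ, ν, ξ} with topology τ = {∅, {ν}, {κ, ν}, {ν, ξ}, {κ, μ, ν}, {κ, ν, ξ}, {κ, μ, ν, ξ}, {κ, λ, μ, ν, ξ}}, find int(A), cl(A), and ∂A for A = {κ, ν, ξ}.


int(A) = {κ, ν, ξ}, cl(A) = {κ, λ, μ, ν, ξ}, ∂A = {λ, μ}.

Closed sets in (X, τ) are complements of opens:
  closed(X, τ) = {∅, {λ}, {λ, μ}, {λ, ξ}, {κ, λ, μ}, {λ, μ, ξ}, {κ, λ, μ, ξ}, {κ, λ, μ, ν, ξ}}.
int(A) = ⋃ {U ∈ τ : U ⊆ A}. Opens contained in A: ∅, {ν}, {κ, ν}, {ν, ξ}, {κ, ν, ξ}.
Taking the union of these: int(A) = {κ, ν, ξ}.
cl(A) = ⋂ {C closed : A ⊆ C}. Closed sets containing A: {κ, λ, μ, ν, ξ}.
Intersecting these: cl(A) = {κ, λ, μ, ν, ξ}.
∂A = cl(A) ∖ int(A) = {κ, λ, μ, ν, ξ} ∖ {κ, ν, ξ} = {λ, μ}.


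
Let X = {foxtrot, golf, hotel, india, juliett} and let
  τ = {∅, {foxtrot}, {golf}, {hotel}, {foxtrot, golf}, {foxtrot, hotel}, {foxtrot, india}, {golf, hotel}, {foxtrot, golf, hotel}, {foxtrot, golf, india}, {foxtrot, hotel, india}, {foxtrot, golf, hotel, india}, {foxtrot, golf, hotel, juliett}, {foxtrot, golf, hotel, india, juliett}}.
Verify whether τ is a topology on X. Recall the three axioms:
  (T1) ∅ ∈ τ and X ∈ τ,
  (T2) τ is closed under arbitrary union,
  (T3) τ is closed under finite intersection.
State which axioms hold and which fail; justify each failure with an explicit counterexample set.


τ IS a topology on X.

Axiom (T1): ∅ ∈ τ? Yes; X ∈ τ? Yes.
Axiom (T2/T3): check pairwise unions and intersections of members of τ.
All pairwise intersections and unions checked — each lies in τ. Therefore τ satisfies (T1), (T2), (T3): it IS a topology on X.


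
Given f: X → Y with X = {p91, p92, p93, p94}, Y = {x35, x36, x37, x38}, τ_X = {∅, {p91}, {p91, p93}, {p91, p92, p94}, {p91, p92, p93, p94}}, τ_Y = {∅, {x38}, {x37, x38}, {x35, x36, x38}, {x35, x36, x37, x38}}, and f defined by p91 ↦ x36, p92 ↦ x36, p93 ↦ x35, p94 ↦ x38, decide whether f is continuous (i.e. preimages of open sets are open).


f is NOT continuous.

Compute f^{-1}(U) for each U ∈ τ_Y:
  U = ∅: f^{-1}(U) = ∅ ∈ τ_X ✓.
  U = {x38}: f^{-1}(U) = {p94} ∉ τ_X ✗.
  U = {x37, x38}: f^{-1}(U) = {p94} ∉ τ_X ✗.
  U = {x35, x36, x38}: f^{-1}(U) = {p91, p92, p93, p94} ∈ τ_X ✓.
  U = {x35, x36, x37, x38}: f^{-1}(U) = {p91, p92, p93, p94} ∈ τ_X ✓.
Found U = {x38} with f^{-1}(U) = {p94} not in τ_X. Therefore f is NOT continuous.


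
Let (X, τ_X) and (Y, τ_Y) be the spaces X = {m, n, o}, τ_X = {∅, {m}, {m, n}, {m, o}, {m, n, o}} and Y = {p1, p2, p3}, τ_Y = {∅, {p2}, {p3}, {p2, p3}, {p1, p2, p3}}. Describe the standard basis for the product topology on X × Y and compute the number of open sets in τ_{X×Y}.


Basis B = {∅ × ∅, {m} × {p2}, {m} × {p3}, {m} × {p2, p3}, {m, n} × {p2}, {m, o} × {p2}, {m, n} × {p3}, {m, o} × {p3}, {m} × {p1, p2, p3}, {m, n, o} × {p2}, {m, n, o} × {p3}, {m, n} × {p2, p3}, {m, o} × {p2, p3}, {m, n} × {p1, p2, p3}, {m, o} × {p1, p2, p3}, {m, n, o} × {p2, p3}, {m, n, o} × {p1, p2, p3}}; |τ_{X×Y}| = 50.

Enumerate products U × V with U ∈ τ_X, V ∈ τ_Y (deduplicated):
  ∅ × ∅ = {} (∅)
  {m} × {p2} = {(m,p2)}
  {m} × {p3} = {(m,p3)}
  {m} × {p2, p3} = {(m,p2), (m,p3)}
  {m, n} × {p2} = {(m,p2), (n,p2)}
  {m, o} × {p2} = {(m,p2), (o,p2)}
  {m, n} × {p3} = {(m,p3), (n,p3)}
  {m, o} × {p3} = {(m,p3), (o,p3)}
  {m} × {p1, p2, p3} = {(m,p1), (m,p2), (m,p3)}
  {m, n, o} × {p2} = {(m,p2), (n,p2), (o,p2)}
  {m, n, o} × {p3} = {(m,p3), (n,p3), (o,p3)}
  {m, n} × {p2, p3} = {(m,p2), (m,p3), (n,p2), (n,p3)}
  {m, o} × {p2, p3} = {(m,p2), (m,p3), (o,p2), (o,p3)}
  {m, n} × {p1, p2, p3} = {(m,p1), (m,p2), (m,p3), (n,p1), (n,p2), (n,p3)}
  {m, o} × {p1, p2, p3} = {(m,p1), (m,p2), (m,p3), (o,p1), (o,p2), (o,p3)}
  {m, n, o} × {p2, p3} = {(m,p2), (m,p3), (n,p2), (n,p3), (o,p2), (o,p3)}
  {m, n, o} × {p1, p2, p3} = {(m,p1), (m,p2), (m,p3), (n,p1), (n,p2), (n,p3), (o,p1), (o,p2), (o,p3)}
These 17 distinct sets form the basis B.
Close under arbitrary unions to get τ_{X×Y}; counting gives |τ_{X×Y}| = 50.


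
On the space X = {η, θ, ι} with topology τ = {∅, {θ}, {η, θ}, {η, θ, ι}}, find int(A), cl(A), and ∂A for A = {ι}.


int(A) = ∅, cl(A) = {ι}, ∂A = {ι}.

Closed sets in (X, τ) are complements of opens:
  closed(X, τ) = {∅, {ι}, {η, ι}, {η, θ, ι}}.
int(A) = ⋃ {U ∈ τ : U ⊆ A}. Opens contained in A: ∅.
Taking the union of these: int(A) = ∅.
cl(A) = ⋂ {C closed : A ⊆ C}. Closed sets containing A: {ι}, {η, ι}, {η, θ, ι}.
Intersecting these: cl(A) = {ι}.
∂A = cl(A) ∖ int(A) = {ι} ∖ ∅ = {ι}.


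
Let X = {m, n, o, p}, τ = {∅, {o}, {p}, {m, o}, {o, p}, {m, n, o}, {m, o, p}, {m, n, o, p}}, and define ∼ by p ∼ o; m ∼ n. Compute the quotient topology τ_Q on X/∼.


X/∼ = {[m=n], [o=p]}; |τ_Q| = 3.

Equivalence classes: [m=n], [o=p].
Quotient map π: X → X/∼ sends m ↦ [m=n], n ↦ [m=n], o ↦ [o=p], p ↦ [o=p].
For each subset V ⊆ X/∼, compute π^{-1}(V) ⊆ X and check whether π^{-1}(V) ∈ τ. V is open in τ_Q iff π^{-1}(V) ∈ τ.
  V = {}: π^{-1}(V) = ∅ ∈ τ ✓.
  V = {[m=n]}: π^{-1}(V) = {m, n} ∉ τ ✗.
  V = {[o=p]}: π^{-1}(V) = {o, p} ∈ τ ✓.
  V = {[m=n], [o=p]}: π^{-1}(V) = {m, n, o, p} ∈ τ ✓.
Open sets in the quotient: τ_Q = {{}, {[o=p]}, {[m=n], [o=p]}} (3 elements).


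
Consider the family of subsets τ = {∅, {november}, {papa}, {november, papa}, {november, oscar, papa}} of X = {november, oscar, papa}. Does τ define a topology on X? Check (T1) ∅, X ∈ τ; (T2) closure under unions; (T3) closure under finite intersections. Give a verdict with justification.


τ IS a topology on X.

Axiom (T1): ∅ ∈ τ? Yes; X ∈ τ? Yes.
Axiom (T2/T3): check pairwise unions and intersections of members of τ.
All pairwise intersections and unions checked — each lies in τ. Therefore τ satisfies (T1), (T2), (T3): it IS a topology on X.


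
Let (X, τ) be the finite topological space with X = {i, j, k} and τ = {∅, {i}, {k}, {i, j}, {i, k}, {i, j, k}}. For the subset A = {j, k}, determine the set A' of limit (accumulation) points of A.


A' = ∅

For each x ∈ X, list the open sets U ∈ τ with x ∈ U, then check whether U ∩ (A ∖ {x}) ≠ ∅ for every such U.
  x = i: open {i} ∋ x has {i} ∩ (A ∖ {i}) = ∅, so x is NOT a limit point.
  x = j: open {i, j} ∋ x has {i, j} ∩ (A ∖ {j}) = ∅, so x is NOT a limit point.
  x = k: open {k} ∋ x has {k} ∩ (A ∖ {k}) = ∅, so x is NOT a limit point.
Collecting: A' = ∅.


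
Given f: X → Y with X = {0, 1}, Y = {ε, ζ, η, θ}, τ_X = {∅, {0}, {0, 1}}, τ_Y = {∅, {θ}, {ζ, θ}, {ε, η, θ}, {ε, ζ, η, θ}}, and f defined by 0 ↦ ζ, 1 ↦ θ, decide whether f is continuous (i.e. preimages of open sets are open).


f is NOT continuous.

Compute f^{-1}(U) for each U ∈ τ_Y:
  U = ∅: f^{-1}(U) = ∅ ∈ τ_X ✓.
  U = {θ}: f^{-1}(U) = {1} ∉ τ_X ✗.
  U = {ζ, θ}: f^{-1}(U) = {0, 1} ∈ τ_X ✓.
  U = {ε, η, θ}: f^{-1}(U) = {1} ∉ τ_X ✗.
  U = {ε, ζ, η, θ}: f^{-1}(U) = {0, 1} ∈ τ_X ✓.
Found U = {θ} with f^{-1}(U) = {1} not in τ_X. Therefore f is NOT continuous.


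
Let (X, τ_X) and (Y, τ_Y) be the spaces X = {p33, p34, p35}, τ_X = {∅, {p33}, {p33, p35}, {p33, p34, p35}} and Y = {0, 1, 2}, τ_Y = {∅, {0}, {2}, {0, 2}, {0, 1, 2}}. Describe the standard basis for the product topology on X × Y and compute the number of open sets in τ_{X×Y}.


Basis B = {∅ × ∅, {p33} × {0}, {p33} × {2}, {p33} × {0, 2}, {p33, p35} × {0}, {p33, p35} × {2}, {p33} × {0, 1, 2}, {p33, p34, p35} × {0}, {p33, p34, p35} × {2}, {p33, p35} × {0, 2}, {p33, p35} × {0, 1, 2}, {p33, p34, p35} × {0, 2}, {p33, p34, p35} × {0, 1, 2}}; |τ_{X×Y}| = 30.

Enumerate products U × V with U ∈ τ_X, V ∈ τ_Y (deduplicated):
  ∅ × ∅ = {} (∅)
  {p33} × {0} = {(p33,0)}
  {p33} × {2} = {(p33,2)}
  {p33} × {0, 2} = {(p33,0), (p33,2)}
  {p33, p35} × {0} = {(p33,0), (p35,0)}
  {p33, p35} × {2} = {(p33,2), (p35,2)}
  {p33} × {0, 1, 2} = {(p33,0), (p33,1), (p33,2)}
  {p33, p34, p35} × {0} = {(p33,0), (p34,0), (p35,0)}
  {p33, p34, p35} × {2} = {(p33,2), (p34,2), (p35,2)}
  {p33, p35} × {0, 2} = {(p33,0), (p33,2), (p35,0), (p35,2)}
  {p33, p35} × {0, 1, 2} = {(p33,0), (p33,1), (p33,2), (p35,0), (p35,1), (p35,2)}
  {p33, p34, p35} × {0, 2} = {(p33,0), (p33,2), (p34,0), (p34,2), (p35,0), (p35,2)}
  {p33, p34, p35} × {0, 1, 2} = {(p33,0), (p33,1), (p33,2), (p34,0), (p34,1), (p34,2), (p35,0), (p35,1), (p35,2)}
These 13 distinct sets form the basis B.
Close under arbitrary unions to get τ_{X×Y}; counting gives |τ_{X×Y}| = 30.


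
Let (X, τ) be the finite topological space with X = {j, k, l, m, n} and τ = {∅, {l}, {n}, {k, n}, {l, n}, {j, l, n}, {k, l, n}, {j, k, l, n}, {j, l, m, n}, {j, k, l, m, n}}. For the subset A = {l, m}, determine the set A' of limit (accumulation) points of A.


A' = {j, m}

For each x ∈ X, list the open sets U ∈ τ with x ∈ U, then check whether U ∩ (A ∖ {x}) ≠ ∅ for every such U.
  x = j: opens ∋ x are {j, l, n}, {j, k, l, n}, {j, l, m, n}, {j, k, l, m, n}; each meets A ∖ {j}, so x IS a limit point.
  x = k: open {k, n} ∋ x has {k, n} ∩ (A ∖ {k}) = ∅, so x is NOT a limit point.
  x = l: open {l} ∋ x has {l} ∩ (A ∖ {l}) = ∅, so x is NOT a limit point.
  x = m: opens ∋ x are {j, l, m, n}, {j, k, l, m, n}; each meets A ∖ {m}, so x IS a limit point.
  x = n: open {n} ∋ x has {n} ∩ (A ∖ {n}) = ∅, so x is NOT a limit point.
Collecting: A' = {j, m}.


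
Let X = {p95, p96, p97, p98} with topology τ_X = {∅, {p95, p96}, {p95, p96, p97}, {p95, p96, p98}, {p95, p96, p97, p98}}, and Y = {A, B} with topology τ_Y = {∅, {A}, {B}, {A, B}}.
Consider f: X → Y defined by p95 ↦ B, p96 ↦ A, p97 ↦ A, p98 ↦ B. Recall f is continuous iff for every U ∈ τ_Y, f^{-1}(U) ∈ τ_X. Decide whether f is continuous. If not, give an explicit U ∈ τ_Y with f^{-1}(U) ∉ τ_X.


f is NOT continuous.

Compute f^{-1}(U) for each U ∈ τ_Y:
  U = ∅: f^{-1}(U) = ∅ ∈ τ_X ✓.
  U = {A}: f^{-1}(U) = {p96, p97} ∉ τ_X ✗.
  U = {B}: f^{-1}(U) = {p95, p98} ∉ τ_X ✗.
  U = {A, B}: f^{-1}(U) = {p95, p96, p97, p98} ∈ τ_X ✓.
Found U = {A} with f^{-1}(U) = {p96, p97} not in τ_X. Therefore f is NOT continuous.


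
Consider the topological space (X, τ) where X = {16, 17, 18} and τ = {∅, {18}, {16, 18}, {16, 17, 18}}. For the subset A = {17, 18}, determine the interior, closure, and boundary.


int(A) = {18}, cl(A) = {16, 17, 18}, ∂A = {16, 17}.

Closed sets in (X, τ) are complements of opens:
  closed(X, τ) = {∅, {17}, {16, 17}, {16, 17, 18}}.
int(A) = ⋃ {U ∈ τ : U ⊆ A}. Opens contained in A: ∅, {18}.
Taking the union of these: int(A) = {18}.
cl(A) = ⋂ {C closed : A ⊆ C}. Closed sets containing A: {16, 17, 18}.
Intersecting these: cl(A) = {16, 17, 18}.
∂A = cl(A) ∖ int(A) = {16, 17, 18} ∖ {18} = {16, 17}.


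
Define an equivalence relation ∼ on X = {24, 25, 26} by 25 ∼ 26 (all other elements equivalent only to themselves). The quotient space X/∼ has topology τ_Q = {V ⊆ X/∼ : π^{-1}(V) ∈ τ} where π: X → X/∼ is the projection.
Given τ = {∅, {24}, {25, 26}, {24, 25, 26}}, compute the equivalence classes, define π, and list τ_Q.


X/∼ = {[24], [25=26]}; |τ_Q| = 4.

Equivalence classes: [24], [25=26].
Quotient map π: X → X/∼ sends 24 ↦ [24], 25 ↦ [25=26], 26 ↦ [25=26].
For each subset V ⊆ X/∼, compute π^{-1}(V) ⊆ X and check whether π^{-1}(V) ∈ τ. V is open in τ_Q iff π^{-1}(V) ∈ τ.
  V = {}: π^{-1}(V) = ∅ ∈ τ ✓.
  V = {[24]}: π^{-1}(V) = {24} ∈ τ ✓.
  V = {[25=26]}: π^{-1}(V) = {25, 26} ∈ τ ✓.
  V = {[24], [25=26]}: π^{-1}(V) = {24, 25, 26} ∈ τ ✓.
Open sets in the quotient: τ_Q = {{}, {[24]}, {[25=26]}, {[24], [25=26]}} (4 elements).


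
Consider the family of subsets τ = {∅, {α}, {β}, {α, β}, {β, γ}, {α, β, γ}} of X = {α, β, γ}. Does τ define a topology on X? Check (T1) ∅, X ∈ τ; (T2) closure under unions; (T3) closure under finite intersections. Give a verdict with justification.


τ IS a topology on X.

Axiom (T1): ∅ ∈ τ? Yes; X ∈ τ? Yes.
Axiom (T2/T3): check pairwise unions and intersections of members of τ.
All pairwise intersections and unions checked — each lies in τ. Therefore τ satisfies (T1), (T2), (T3): it IS a topology on X.


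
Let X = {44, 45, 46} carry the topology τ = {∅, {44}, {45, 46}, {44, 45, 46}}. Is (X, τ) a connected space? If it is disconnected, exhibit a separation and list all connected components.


(X, τ) is disconnected; components = [{44}, {45, 46}].

Find clopen sets (U ∈ τ with X ∖ U ∈ τ):
  U = ∅, X ∖ U = {44, 45, 46} — both open, so U is clopen.
  U = {44}, X ∖ U = {45, 46} — both open, so U is clopen.
  U = {45, 46}, X ∖ U = {44} — both open, so U is clopen.
  U = {44, 45, 46}, X ∖ U = ∅ — both open, so U is clopen.
Nontrivial clopen(s) exist: e.g. {45, 46}. So (X, τ) is disconnected.
Compute connected components by grouping points that agree on all clopens:
  component: {44}
  component: {45, 46}


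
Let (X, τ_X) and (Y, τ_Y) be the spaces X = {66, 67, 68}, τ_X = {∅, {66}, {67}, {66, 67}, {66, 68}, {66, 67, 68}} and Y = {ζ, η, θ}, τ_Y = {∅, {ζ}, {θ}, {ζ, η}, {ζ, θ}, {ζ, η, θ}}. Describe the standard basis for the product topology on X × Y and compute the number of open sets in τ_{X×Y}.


Basis B = {∅ × ∅, {66} × {ζ}, {66} × {θ}, {67} × {ζ}, {67} × {θ}, {66} × {ζ, η}, {66} × {ζ, θ}, {66, 67} × {ζ}, {66, 68} × {ζ}, {66, 67} × {θ}, {66, 68} × {θ}, {67} × {ζ, η}, {67} × {ζ, θ}, {66} × {ζ, η, θ}, {66, 67, 68} × {ζ}, {66, 67, 68} × {θ}, {67} × {ζ, η, θ}, {66, 67} × {ζ, η}, {66, 68} × {ζ, η}, {66, 67} × {ζ, θ}, {66, 68} × {ζ, θ}, {66, 67} × {ζ, η, θ}, {66, 68} × {ζ, η, θ}, {66, 67, 68} × {ζ, η}, {66, 67, 68} × {ζ, θ}, {66, 67, 68} × {ζ, η, θ}}; |τ_{X×Y}| = 108.

Enumerate products U × V with U ∈ τ_X, V ∈ τ_Y (deduplicated):
  ∅ × ∅ = {} (∅)
  {66} × {ζ} = {(66,ζ)}
  {66} × {θ} = {(66,θ)}
  {67} × {ζ} = {(67,ζ)}
  {67} × {θ} = {(67,θ)}
  {66} × {ζ, η} = {(66,ζ), (66,η)}
  {66} × {ζ, θ} = {(66,ζ), (66,θ)}
  {66, 67} × {ζ} = {(66,ζ), (67,ζ)}
  {66, 68} × {ζ} = {(66,ζ), (68,ζ)}
  {66, 67} × {θ} = {(66,θ), (67,θ)}
  {66, 68} × {θ} = {(66,θ), (68,θ)}
  {67} × {ζ, η} = {(67,ζ), (67,η)}
  {67} × {ζ, θ} = {(67,ζ), (67,θ)}
  {66} × {ζ, η, θ} = {(66,ζ), (66,η), (66,θ)}
  {66, 67, 68} × {ζ} = {(66,ζ), (67,ζ), (68,ζ)}
  {66, 67, 68} × {θ} = {(66,θ), (67,θ), (68,θ)}
  {67} × {ζ, η, θ} = {(67,ζ), (67,η), (67,θ)}
  {66, 67} × {ζ, η} = {(66,ζ), (66,η), (67,ζ), (67,η)}
  {66, 68} × {ζ, η} = {(66,ζ), (66,η), (68,ζ), (68,η)}
  {66, 67} × {ζ, θ} = {(66,ζ), (66,θ), (67,ζ), (67,θ)}
  {66, 68} × {ζ, θ} = {(66,ζ), (66,θ), (68,ζ), (68,θ)}
  {66, 67} × {ζ, η, θ} = {(66,ζ), (66,η), (66,θ), (67,ζ), (67,η), (67,θ)}
  {66, 68} × {ζ, η, θ} = {(66,ζ), (66,η), (66,θ), (68,ζ), (68,η), (68,θ)}
  {66, 67, 68} × {ζ, η} = {(66,ζ), (66,η), (67,ζ), (67,η), (68,ζ), (68,η)}
  {66, 67, 68} × {ζ, θ} = {(66,ζ), (66,θ), (67,ζ), (67,θ), (68,ζ), (68,θ)}
  {66, 67, 68} × {ζ, η, θ} = {(66,ζ), (66,η), (66,θ), (67,ζ), (67,η), (67,θ), (68,ζ), (68,η), (68,θ)}
These 26 distinct sets form the basis B.
Close under arbitrary unions to get τ_{X×Y}; counting gives |τ_{X×Y}| = 108.


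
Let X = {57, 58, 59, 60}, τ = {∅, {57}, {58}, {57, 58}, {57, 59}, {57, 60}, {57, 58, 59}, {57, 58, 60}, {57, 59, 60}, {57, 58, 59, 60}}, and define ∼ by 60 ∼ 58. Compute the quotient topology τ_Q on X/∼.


X/∼ = {[57], [58=60], [59]}; |τ_Q| = 5.

Equivalence classes: [57], [58=60], [59].
Quotient map π: X → X/∼ sends 57 ↦ [57], 58 ↦ [58=60], 59 ↦ [59], 60 ↦ [58=60].
For each subset V ⊆ X/∼, compute π^{-1}(V) ⊆ X and check whether π^{-1}(V) ∈ τ. V is open in τ_Q iff π^{-1}(V) ∈ τ.
  V = {}: π^{-1}(V) = ∅ ∈ τ ✓.
  V = {[57]}: π^{-1}(V) = {57} ∈ τ ✓.
  V = {[58=60]}: π^{-1}(V) = {58, 60} ∉ τ ✗.
  V = {[57], [58=60]}: π^{-1}(V) = {57, 58, 60} ∈ τ ✓.
  V = {[59]}: π^{-1}(V) = {59} ∉ τ ✗.
  V = {[57], [59]}: π^{-1}(V) = {57, 59} ∈ τ ✓.
  V = {[58=60], [59]}: π^{-1}(V) = {58, 59, 60} ∉ τ ✗.
  V = {[57], [58=60], [59]}: π^{-1}(V) = {57, 58, 59, 60} ∈ τ ✓.
Open sets in the quotient: τ_Q = {{}, {[57]}, {[57], [58=60]}, {[57], [59]}, {[57], [58=60], [59]}} (5 elements).


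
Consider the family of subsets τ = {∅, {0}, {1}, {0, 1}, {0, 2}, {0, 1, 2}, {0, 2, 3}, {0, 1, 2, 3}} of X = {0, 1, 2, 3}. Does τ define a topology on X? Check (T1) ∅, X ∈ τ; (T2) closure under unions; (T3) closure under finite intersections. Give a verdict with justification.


τ IS a topology on X.

Axiom (T1): ∅ ∈ τ? Yes; X ∈ τ? Yes.
Axiom (T2/T3): check pairwise unions and intersections of members of τ.
All pairwise intersections and unions checked — each lies in τ. Therefore τ satisfies (T1), (T2), (T3): it IS a topology on X.


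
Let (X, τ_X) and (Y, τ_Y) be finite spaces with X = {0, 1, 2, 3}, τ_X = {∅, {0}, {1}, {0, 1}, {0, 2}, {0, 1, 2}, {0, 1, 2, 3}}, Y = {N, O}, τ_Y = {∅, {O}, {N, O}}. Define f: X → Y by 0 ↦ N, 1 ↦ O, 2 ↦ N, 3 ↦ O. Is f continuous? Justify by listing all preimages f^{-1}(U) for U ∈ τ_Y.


f is NOT continuous.

Compute f^{-1}(U) for each U ∈ τ_Y:
  U = ∅: f^{-1}(U) = ∅ ∈ τ_X ✓.
  U = {O}: f^{-1}(U) = {1, 3} ∉ τ_X ✗.
  U = {N, O}: f^{-1}(U) = {0, 1, 2, 3} ∈ τ_X ✓.
Found U = {O} with f^{-1}(U) = {1, 3} not in τ_X. Therefore f is NOT continuous.


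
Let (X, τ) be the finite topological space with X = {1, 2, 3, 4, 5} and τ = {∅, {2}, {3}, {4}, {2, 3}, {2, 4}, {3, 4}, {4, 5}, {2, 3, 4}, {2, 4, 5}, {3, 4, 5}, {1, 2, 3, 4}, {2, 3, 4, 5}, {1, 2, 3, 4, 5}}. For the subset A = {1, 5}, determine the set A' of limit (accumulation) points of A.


A' = ∅

For each x ∈ X, list the open sets U ∈ τ with x ∈ U, then check whether U ∩ (A ∖ {x}) ≠ ∅ for every such U.
  x = 1: open {1, 2, 3, 4} ∋ x has {1, 2, 3, 4} ∩ (A ∖ {1}) = ∅, so x is NOT a limit point.
  x = 2: open {2} ∋ x has {2} ∩ (A ∖ {2}) = ∅, so x is NOT a limit point.
  x = 3: open {3} ∋ x has {3} ∩ (A ∖ {3}) = ∅, so x is NOT a limit point.
  x = 4: open {4} ∋ x has {4} ∩ (A ∖ {4}) = ∅, so x is NOT a limit point.
  x = 5: open {4, 5} ∋ x has {4, 5} ∩ (A ∖ {5}) = ∅, so x is NOT a limit point.
Collecting: A' = ∅.


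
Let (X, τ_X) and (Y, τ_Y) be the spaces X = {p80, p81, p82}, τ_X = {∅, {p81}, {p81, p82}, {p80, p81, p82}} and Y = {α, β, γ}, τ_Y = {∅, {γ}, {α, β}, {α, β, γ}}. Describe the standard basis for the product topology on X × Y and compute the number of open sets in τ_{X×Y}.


Basis B = {∅ × ∅, {p81} × {γ}, {p81} × {α, β}, {p81, p82} × {γ}, {p80, p81, p82} × {γ}, {p81} × {α, β, γ}, {p81, p82} × {α, β}, {p80, p81, p82} × {α, β}, {p81, p82} × {α, β, γ}, {p80, p81, p82} × {α, β, γ}}; |τ_{X×Y}| = 16.

Enumerate products U × V with U ∈ τ_X, V ∈ τ_Y (deduplicated):
  ∅ × ∅ = {} (∅)
  {p81} × {γ} = {(p81,γ)}
  {p81} × {α, β} = {(p81,α), (p81,β)}
  {p81, p82} × {γ} = {(p81,γ), (p82,γ)}
  {p80, p81, p82} × {γ} = {(p80,γ), (p81,γ), (p82,γ)}
  {p81} × {α, β, γ} = {(p81,α), (p81,β), (p81,γ)}
  {p81, p82} × {α, β} = {(p81,α), (p81,β), (p82,α), (p82,β)}
  {p80, p81, p82} × {α, β} = {(p80,α), (p80,β), (p81,α), (p81,β), (p82,α), (p82,β)}
  {p81, p82} × {α, β, γ} = {(p81,α), (p81,β), (p81,γ), (p82,α), (p82,β), (p82,γ)}
  {p80, p81, p82} × {α, β, γ} = {(p80,α), (p80,β), (p80,γ), (p81,α), (p81,β), (p81,γ), (p82,α), (p82,β), (p82,γ)}
These 10 distinct sets form the basis B.
Close under arbitrary unions to get τ_{X×Y}; counting gives |τ_{X×Y}| = 16.


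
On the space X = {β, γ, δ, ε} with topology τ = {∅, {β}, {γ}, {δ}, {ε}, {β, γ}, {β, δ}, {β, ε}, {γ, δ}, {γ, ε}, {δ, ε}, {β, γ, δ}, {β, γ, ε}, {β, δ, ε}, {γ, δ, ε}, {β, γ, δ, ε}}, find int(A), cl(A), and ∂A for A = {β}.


int(A) = {β}, cl(A) = {β}, ∂A = ∅.

Closed sets in (X, τ) are complements of opens:
  closed(X, τ) = {∅, {β}, {γ}, {δ}, {ε}, {β, γ}, {β, δ}, {β, ε}, {γ, δ}, {γ, ε}, {δ, ε}, {β, γ, δ}, {β, γ, ε}, {β, δ, ε}, {γ, δ, ε}, {β, γ, δ, ε}}.
int(A) = ⋃ {U ∈ τ : U ⊆ A}. Opens contained in A: ∅, {β}.
Taking the union of these: int(A) = {β}.
cl(A) = ⋂ {C closed : A ⊆ C}. Closed sets containing A: {β}, {β, γ}, {β, δ}, {β, ε}, {β, γ, δ}, {β, γ, ε}, {β, δ, ε}, {β, γ, δ, ε}.
Intersecting these: cl(A) = {β}.
∂A = cl(A) ∖ int(A) = {β} ∖ {β} = ∅.


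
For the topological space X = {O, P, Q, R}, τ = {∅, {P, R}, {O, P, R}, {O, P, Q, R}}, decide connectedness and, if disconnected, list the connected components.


(X, τ) is connected.

Find clopen sets (U ∈ τ with X ∖ U ∈ τ):
  U = ∅, X ∖ U = {O, P, Q, R} — both open, so U is clopen.
  U = {O, P, Q, R}, X ∖ U = ∅ — both open, so U is clopen.
Only trivial clopens (∅ and X) exist, so (X, τ) is connected.
Compute connected components by grouping points that agree on all clopens:
  component: {O, P, Q, R}


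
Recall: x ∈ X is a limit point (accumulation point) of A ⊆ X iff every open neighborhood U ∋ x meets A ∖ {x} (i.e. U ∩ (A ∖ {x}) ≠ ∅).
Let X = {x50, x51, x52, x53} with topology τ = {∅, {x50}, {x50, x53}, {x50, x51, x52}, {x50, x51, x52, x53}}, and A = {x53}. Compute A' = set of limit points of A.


A' = ∅

For each x ∈ X, list the open sets U ∈ τ with x ∈ U, then check whether U ∩ (A ∖ {x}) ≠ ∅ for every such U.
  x = x50: open {x50} ∋ x has {x50} ∩ (A ∖ {x50}) = ∅, so x is NOT a limit point.
  x = x51: open {x50, x51, x52} ∋ x has {x50, x51, x52} ∩ (A ∖ {x51}) = ∅, so x is NOT a limit point.
  x = x52: open {x50, x51, x52} ∋ x has {x50, x51, x52} ∩ (A ∖ {x52}) = ∅, so x is NOT a limit point.
  x = x53: open {x50, x53} ∋ x has {x50, x53} ∩ (A ∖ {x53}) = ∅, so x is NOT a limit point.
Collecting: A' = ∅.


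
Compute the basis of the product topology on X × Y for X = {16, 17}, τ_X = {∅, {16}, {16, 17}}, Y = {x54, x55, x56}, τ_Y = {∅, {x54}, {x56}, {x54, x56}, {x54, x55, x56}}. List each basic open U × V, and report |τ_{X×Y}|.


Basis B = {∅ × ∅, {16} × {x54}, {16} × {x56}, {16} × {x54, x56}, {16, 17} × {x54}, {16, 17} × {x56}, {16} × {x54, x55, x56}, {16, 17} × {x54, x56}, {16, 17} × {x54, x55, x56}}; |τ_{X×Y}| = 14.

Enumerate products U × V with U ∈ τ_X, V ∈ τ_Y (deduplicated):
  ∅ × ∅ = {} (∅)
  {16} × {x54} = {(16,x54)}
  {16} × {x56} = {(16,x56)}
  {16} × {x54, x56} = {(16,x54), (16,x56)}
  {16, 17} × {x54} = {(16,x54), (17,x54)}
  {16, 17} × {x56} = {(16,x56), (17,x56)}
  {16} × {x54, x55, x56} = {(16,x54), (16,x55), (16,x56)}
  {16, 17} × {x54, x56} = {(16,x54), (16,x56), (17,x54), (17,x56)}
  {16, 17} × {x54, x55, x56} = {(16,x54), (16,x55), (16,x56), (17,x54), (17,x55), (17,x56)}
These 9 distinct sets form the basis B.
Close under arbitrary unions to get τ_{X×Y}; counting gives |τ_{X×Y}| = 14.


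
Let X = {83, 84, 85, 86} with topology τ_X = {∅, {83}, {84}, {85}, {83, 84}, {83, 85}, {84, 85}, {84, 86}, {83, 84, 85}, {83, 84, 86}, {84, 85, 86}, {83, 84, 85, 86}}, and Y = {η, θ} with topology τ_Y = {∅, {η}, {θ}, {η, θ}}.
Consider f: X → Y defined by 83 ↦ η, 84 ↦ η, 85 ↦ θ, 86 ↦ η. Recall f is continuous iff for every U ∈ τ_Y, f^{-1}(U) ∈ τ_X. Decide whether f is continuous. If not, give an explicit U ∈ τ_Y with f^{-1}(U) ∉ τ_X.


f IS continuous.

Compute f^{-1}(U) for each U ∈ τ_Y:
  U = ∅: f^{-1}(U) = ∅ ∈ τ_X ✓.
  U = {η}: f^{-1}(U) = {83, 84, 86} ∈ τ_X ✓.
  U = {θ}: f^{-1}(U) = {85} ∈ τ_X ✓.
  U = {η, θ}: f^{-1}(U) = {83, 84, 85, 86} ∈ τ_X ✓.
Every preimage lies in τ_X, so f IS continuous.


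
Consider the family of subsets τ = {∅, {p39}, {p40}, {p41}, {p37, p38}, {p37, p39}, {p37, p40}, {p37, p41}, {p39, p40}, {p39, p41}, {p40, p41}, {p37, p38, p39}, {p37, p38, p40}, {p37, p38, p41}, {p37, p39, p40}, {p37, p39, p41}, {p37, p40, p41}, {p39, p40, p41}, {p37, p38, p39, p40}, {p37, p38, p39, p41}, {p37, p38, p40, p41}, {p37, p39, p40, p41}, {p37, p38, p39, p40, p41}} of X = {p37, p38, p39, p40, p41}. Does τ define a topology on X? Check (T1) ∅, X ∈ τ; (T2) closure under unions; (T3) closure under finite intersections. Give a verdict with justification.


τ is NOT a topology on X.

Axiom (T1): ∅ ∈ τ? Yes; X ∈ τ? Yes.
Axiom (T2/T3): check pairwise unions and intersections of members of τ.
Counterexample for (T3): {p37, p38} ∩ {p37, p39} = {p37} ∉ τ. Therefore τ is NOT a topology.


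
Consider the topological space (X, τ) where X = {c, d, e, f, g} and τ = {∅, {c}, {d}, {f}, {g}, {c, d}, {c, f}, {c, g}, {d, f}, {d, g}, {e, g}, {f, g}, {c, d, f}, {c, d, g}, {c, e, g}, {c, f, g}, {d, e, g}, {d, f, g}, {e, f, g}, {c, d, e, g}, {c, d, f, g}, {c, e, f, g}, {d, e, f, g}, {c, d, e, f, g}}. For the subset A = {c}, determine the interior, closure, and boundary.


int(A) = {c}, cl(A) = {c}, ∂A = ∅.

Closed sets in (X, τ) are complements of opens:
  closed(X, τ) = {∅, {c}, {d}, {e}, {f}, {c, d}, {c, e}, {c, f}, {d, e}, {d, f}, {e, f}, {e, g}, {c, d, e}, {c, d, f}, {c, e, f}, {c, e, g}, {d, e, f}, {d, e, g}, {e, f, g}, {c, d, e, f}, {c, d, e, g}, {c, e, f, g}, {d, e, f, g}, {c, d, e, f, g}}.
int(A) = ⋃ {U ∈ τ : U ⊆ A}. Opens contained in A: ∅, {c}.
Taking the union of these: int(A) = {c}.
cl(A) = ⋂ {C closed : A ⊆ C}. Closed sets containing A: {c}, {c, d}, {c, e}, {c, f}, {c, d, e}, {c, d, f}, {c, e, f}, {c, e, g}, {c, d, e, f}, {c, d, e, g}, {c, e, f, g}, {c, d, e, f, g}.
Intersecting these: cl(A) = {c}.
∂A = cl(A) ∖ int(A) = {c} ∖ {c} = ∅.


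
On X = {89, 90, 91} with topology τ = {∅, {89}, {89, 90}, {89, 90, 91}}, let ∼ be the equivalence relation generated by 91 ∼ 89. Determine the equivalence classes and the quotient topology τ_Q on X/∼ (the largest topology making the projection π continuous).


X/∼ = {[89=91], [90]}; |τ_Q| = 2.

Equivalence classes: [89=91], [90].
Quotient map π: X → X/∼ sends 89 ↦ [89=91], 90 ↦ [90], 91 ↦ [89=91].
For each subset V ⊆ X/∼, compute π^{-1}(V) ⊆ X and check whether π^{-1}(V) ∈ τ. V is open in τ_Q iff π^{-1}(V) ∈ τ.
  V = {}: π^{-1}(V) = ∅ ∈ τ ✓.
  V = {[89=91]}: π^{-1}(V) = {89, 91} ∉ τ ✗.
  V = {[90]}: π^{-1}(V) = {90} ∉ τ ✗.
  V = {[89=91], [90]}: π^{-1}(V) = {89, 90, 91} ∈ τ ✓.
Open sets in the quotient: τ_Q = {{}, {[89=91], [90]}} (2 elements).


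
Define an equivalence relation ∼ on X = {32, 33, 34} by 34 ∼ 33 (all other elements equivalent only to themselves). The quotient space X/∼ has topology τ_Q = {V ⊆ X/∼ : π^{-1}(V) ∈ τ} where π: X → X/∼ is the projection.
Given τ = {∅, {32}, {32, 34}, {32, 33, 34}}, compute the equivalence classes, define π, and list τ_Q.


X/∼ = {[32], [33=34]}; |τ_Q| = 3.

Equivalence classes: [32], [33=34].
Quotient map π: X → X/∼ sends 32 ↦ [32], 33 ↦ [33=34], 34 ↦ [33=34].
For each subset V ⊆ X/∼, compute π^{-1}(V) ⊆ X and check whether π^{-1}(V) ∈ τ. V is open in τ_Q iff π^{-1}(V) ∈ τ.
  V = {}: π^{-1}(V) = ∅ ∈ τ ✓.
  V = {[32]}: π^{-1}(V) = {32} ∈ τ ✓.
  V = {[33=34]}: π^{-1}(V) = {33, 34} ∉ τ ✗.
  V = {[32], [33=34]}: π^{-1}(V) = {32, 33, 34} ∈ τ ✓.
Open sets in the quotient: τ_Q = {{}, {[32]}, {[32], [33=34]}} (3 elements).


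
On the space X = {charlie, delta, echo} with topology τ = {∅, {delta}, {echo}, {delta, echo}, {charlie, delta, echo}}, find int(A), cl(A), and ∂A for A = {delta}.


int(A) = {delta}, cl(A) = {charlie, delta}, ∂A = {charlie}.

Closed sets in (X, τ) are complements of opens:
  closed(X, τ) = {∅, {charlie}, {charlie, delta}, {charlie, echo}, {charlie, delta, echo}}.
int(A) = ⋃ {U ∈ τ : U ⊆ A}. Opens contained in A: ∅, {delta}.
Taking the union of these: int(A) = {delta}.
cl(A) = ⋂ {C closed : A ⊆ C}. Closed sets containing A: {charlie, delta}, {charlie, delta, echo}.
Intersecting these: cl(A) = {charlie, delta}.
∂A = cl(A) ∖ int(A) = {charlie, delta} ∖ {delta} = {charlie}.


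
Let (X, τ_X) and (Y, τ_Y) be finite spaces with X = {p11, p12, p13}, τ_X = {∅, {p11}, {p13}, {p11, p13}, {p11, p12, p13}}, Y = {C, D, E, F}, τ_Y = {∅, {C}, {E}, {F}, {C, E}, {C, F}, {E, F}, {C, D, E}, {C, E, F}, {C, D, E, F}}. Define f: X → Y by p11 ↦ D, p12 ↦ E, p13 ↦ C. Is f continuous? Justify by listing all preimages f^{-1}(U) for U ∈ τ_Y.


f is NOT continuous.

Compute f^{-1}(U) for each U ∈ τ_Y:
  U = ∅: f^{-1}(U) = ∅ ∈ τ_X ✓.
  U = {C}: f^{-1}(U) = {p13} ∈ τ_X ✓.
  U = {E}: f^{-1}(U) = {p12} ∉ τ_X ✗.
  U = {F}: f^{-1}(U) = ∅ ∈ τ_X ✓.
  U = {C, E}: f^{-1}(U) = {p12, p13} ∉ τ_X ✗.
  U = {C, F}: f^{-1}(U) = {p13} ∈ τ_X ✓.
  U = {E, F}: f^{-1}(U) = {p12} ∉ τ_X ✗.
  U = {C, D, E}: f^{-1}(U) = {p11, p12, p13} ∈ τ_X ✓.
  U = {C, E, F}: f^{-1}(U) = {p12, p13} ∉ τ_X ✗.
  U = {C, D, E, F}: f^{-1}(U) = {p11, p12, p13} ∈ τ_X ✓.
Found U = {E} with f^{-1}(U) = {p12} not in τ_X. Therefore f is NOT continuous.


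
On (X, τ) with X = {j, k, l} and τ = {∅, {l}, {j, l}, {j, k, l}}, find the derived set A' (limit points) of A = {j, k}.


A' = {k}

For each x ∈ X, list the open sets U ∈ τ with x ∈ U, then check whether U ∩ (A ∖ {x}) ≠ ∅ for every such U.
  x = j: open {j, l} ∋ x has {j, l} ∩ (A ∖ {j}) = ∅, so x is NOT a limit point.
  x = k: opens ∋ x are {j, k, l}; each meets A ∖ {k}, so x IS a limit point.
  x = l: open {l} ∋ x has {l} ∩ (A ∖ {l}) = ∅, so x is NOT a limit point.
Collecting: A' = {k}.


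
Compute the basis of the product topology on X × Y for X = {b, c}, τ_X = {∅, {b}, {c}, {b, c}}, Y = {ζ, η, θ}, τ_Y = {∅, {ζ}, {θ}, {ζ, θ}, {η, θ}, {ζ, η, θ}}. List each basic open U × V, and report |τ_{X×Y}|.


Basis B = {∅ × ∅, {b} × {ζ}, {b} × {θ}, {c} × {ζ}, {c} × {θ}, {b} × {ζ, θ}, {b, c} × {ζ}, {b} × {η, θ}, {b, c} × {θ}, {c} × {ζ, θ}, {c} × {η, θ}, {b} × {ζ, η, θ}, {c} × {ζ, η, θ}, {b, c} × {ζ, θ}, {b, c} × {η, θ}, {b, c} × {ζ, η, θ}}; |τ_{X×Y}| = 36.

Enumerate products U × V with U ∈ τ_X, V ∈ τ_Y (deduplicated):
  ∅ × ∅ = {} (∅)
  {b} × {ζ} = {(b,ζ)}
  {b} × {θ} = {(b,θ)}
  {c} × {ζ} = {(c,ζ)}
  {c} × {θ} = {(c,θ)}
  {b} × {ζ, θ} = {(b,ζ), (b,θ)}
  {b, c} × {ζ} = {(b,ζ), (c,ζ)}
  {b} × {η, θ} = {(b,η), (b,θ)}
  {b, c} × {θ} = {(b,θ), (c,θ)}
  {c} × {ζ, θ} = {(c,ζ), (c,θ)}
  {c} × {η, θ} = {(c,η), (c,θ)}
  {b} × {ζ, η, θ} = {(b,ζ), (b,η), (b,θ)}
  {c} × {ζ, η, θ} = {(c,ζ), (c,η), (c,θ)}
  {b, c} × {ζ, θ} = {(b,ζ), (b,θ), (c,ζ), (c,θ)}
  {b, c} × {η, θ} = {(b,η), (b,θ), (c,η), (c,θ)}
  {b, c} × {ζ, η, θ} = {(b,ζ), (b,η), (b,θ), (c,ζ), (c,η), (c,θ)}
These 16 distinct sets form the basis B.
Close under arbitrary unions to get τ_{X×Y}; counting gives |τ_{X×Y}| = 36.
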